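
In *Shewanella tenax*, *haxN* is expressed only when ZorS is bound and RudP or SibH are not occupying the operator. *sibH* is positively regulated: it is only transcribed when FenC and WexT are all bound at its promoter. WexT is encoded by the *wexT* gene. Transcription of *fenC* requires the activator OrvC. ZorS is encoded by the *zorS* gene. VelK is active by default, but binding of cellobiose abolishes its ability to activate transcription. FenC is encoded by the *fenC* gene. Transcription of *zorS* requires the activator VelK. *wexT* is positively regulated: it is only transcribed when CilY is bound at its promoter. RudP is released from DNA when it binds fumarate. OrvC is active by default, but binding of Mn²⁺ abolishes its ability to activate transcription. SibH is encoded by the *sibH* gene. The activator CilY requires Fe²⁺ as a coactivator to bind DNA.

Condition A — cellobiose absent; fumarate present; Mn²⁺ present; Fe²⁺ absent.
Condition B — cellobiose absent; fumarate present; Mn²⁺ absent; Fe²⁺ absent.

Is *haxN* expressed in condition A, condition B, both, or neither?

both

Condition A:
Cellobiose is absent, so VelK is active.
No repressor is bound and VelK is active, so *zorS* is transcribed.
So ZorS is produced and active.
Fumarate is present, so RudP is inactive.
Mn²⁺ is present, so OrvC is inactive.
Required activator OrvC is absent, so *fenC* is not transcribed.
So FenC is not produced.
Fe²⁺ is absent, so CilY is inactive.
Required activator CilY is absent, so *wexT* is not transcribed.
So WexT is not produced.
Required activator FenC is absent, so *sibH* is not transcribed.
So SibH is not produced.
No repressor is bound and ZorS is active, so *haxN* is transcribed.
→ *haxN* is ON in A.
Condition B:
Cellobiose is absent, so VelK is active.
No repressor is bound and VelK is active, so *zorS* is transcribed.
So ZorS is produced and active.
Fumarate is present, so RudP is inactive.
Mn²⁺ is absent, so OrvC is active.
No repressor is bound and OrvC is active, so *fenC* is transcribed.
So FenC is produced and active.
Fe²⁺ is absent, so CilY is inactive.
Required activator CilY is absent, so *wexT* is not transcribed.
So WexT is not produced.
Required activator WexT is absent, so *sibH* is not transcribed.
So SibH is not produced.
No repressor is bound and ZorS is active, so *haxN* is transcribed.
→ *haxN* is ON in B.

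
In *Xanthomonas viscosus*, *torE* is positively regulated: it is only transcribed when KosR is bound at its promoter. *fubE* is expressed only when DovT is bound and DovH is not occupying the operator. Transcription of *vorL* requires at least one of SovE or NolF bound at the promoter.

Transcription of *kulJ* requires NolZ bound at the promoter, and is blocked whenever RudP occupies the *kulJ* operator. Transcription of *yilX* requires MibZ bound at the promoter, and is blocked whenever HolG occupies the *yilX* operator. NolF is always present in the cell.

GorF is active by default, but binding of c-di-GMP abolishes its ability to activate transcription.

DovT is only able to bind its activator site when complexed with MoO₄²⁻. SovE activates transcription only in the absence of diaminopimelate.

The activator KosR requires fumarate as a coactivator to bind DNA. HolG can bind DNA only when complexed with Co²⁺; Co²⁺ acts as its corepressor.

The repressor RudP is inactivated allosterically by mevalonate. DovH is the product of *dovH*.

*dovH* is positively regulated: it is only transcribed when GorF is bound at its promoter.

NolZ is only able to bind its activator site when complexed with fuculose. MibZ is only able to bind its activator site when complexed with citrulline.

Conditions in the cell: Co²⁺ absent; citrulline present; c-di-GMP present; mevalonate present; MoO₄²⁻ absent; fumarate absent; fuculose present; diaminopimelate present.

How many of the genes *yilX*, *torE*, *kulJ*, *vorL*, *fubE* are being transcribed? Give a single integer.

Co²⁺ is absent, so HolG is inactive.
Citrulline is present, so MibZ is active.
No repressor is bound and MibZ is active, so *yilX* is transcribed.
→ *yilX* is ON.
Fumarate is absent, so KosR is inactive.
Required activator KosR is absent, so *torE* is not transcribed.
→ *torE* is OFF.
Fuculose is present, so NolZ is active.
Mevalonate is present, so RudP is inactive.
No repressor is bound and NolZ is active, so *kulJ* is transcribed.
→ *kulJ* is ON.
Diaminopimelate is present, so SovE is inactive.
NolF is produced constitutively and is active.
Activator NolF is present, so *vorL* is transcribed.
→ *vorL* is ON.
c-di-GMP is present, so GorF is inactive.
Required activator GorF is absent, so *dovH* is not transcribed.
So DovH is not produced.
MoO₄²⁻ is absent, so DovT is inactive.
Required activator DovT is absent, so *fubE* is not transcribed.
→ *fubE* is OFF.
3 of the 5 genes are transcribed.

3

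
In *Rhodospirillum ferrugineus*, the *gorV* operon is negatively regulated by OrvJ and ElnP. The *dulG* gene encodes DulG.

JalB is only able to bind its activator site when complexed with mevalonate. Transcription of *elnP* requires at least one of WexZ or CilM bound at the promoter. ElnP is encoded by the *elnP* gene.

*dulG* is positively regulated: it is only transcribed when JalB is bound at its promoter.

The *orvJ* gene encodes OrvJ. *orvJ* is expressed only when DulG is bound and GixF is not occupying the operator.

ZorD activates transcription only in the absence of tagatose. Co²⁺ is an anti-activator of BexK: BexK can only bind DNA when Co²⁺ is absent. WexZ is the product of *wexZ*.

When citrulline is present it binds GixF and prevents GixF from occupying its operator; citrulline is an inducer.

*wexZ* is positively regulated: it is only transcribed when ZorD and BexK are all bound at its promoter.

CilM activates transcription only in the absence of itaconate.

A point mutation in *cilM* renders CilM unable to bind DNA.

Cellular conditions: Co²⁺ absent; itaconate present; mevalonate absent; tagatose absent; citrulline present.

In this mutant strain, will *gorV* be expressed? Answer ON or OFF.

OFF

Citrulline is present, so GixF is inactive.
Mevalonate is absent, so JalB is inactive.
Required activator JalB is absent, so *dulG* is not transcribed.
So DulG is not produced.
Required activator DulG is absent, so *orvJ* is not transcribed.
So OrvJ is not produced.
Tagatose is absent, so ZorD is active.
Co²⁺ is absent, so BexK is active.
No repressor is bound and ZorD and BexK are active, so *wexZ* is transcribed.
So WexZ is produced and active.
CilM is non-functional in this strain, so it has no effect.
Activator WexZ is present, so *elnP* is transcribed.
So ElnP is produced and active.
With repressor ElnP bound, *gorV* is not transcribed.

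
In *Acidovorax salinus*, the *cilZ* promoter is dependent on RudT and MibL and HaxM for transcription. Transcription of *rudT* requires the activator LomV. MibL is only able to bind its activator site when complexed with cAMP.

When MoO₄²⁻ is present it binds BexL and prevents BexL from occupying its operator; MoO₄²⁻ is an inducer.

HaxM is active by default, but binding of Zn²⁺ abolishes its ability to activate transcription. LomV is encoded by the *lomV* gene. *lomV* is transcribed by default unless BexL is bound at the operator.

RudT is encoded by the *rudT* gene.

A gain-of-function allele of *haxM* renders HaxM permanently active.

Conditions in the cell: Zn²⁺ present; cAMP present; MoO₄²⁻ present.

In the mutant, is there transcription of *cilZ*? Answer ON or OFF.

MoO₄²⁻ is present, so BexL is inactive.
With no repressor bound, *lomV* is transcribed.
So LomV is produced and active.
No repressor is bound and LomV is active, so *rudT* is transcribed.
So RudT is produced and active.
cAMP is present, so MibL is active.
HaxM is constitutively active in this strain.
No repressor is bound and RudT and MibL and HaxM are active, so *cilZ* is transcribed.

ON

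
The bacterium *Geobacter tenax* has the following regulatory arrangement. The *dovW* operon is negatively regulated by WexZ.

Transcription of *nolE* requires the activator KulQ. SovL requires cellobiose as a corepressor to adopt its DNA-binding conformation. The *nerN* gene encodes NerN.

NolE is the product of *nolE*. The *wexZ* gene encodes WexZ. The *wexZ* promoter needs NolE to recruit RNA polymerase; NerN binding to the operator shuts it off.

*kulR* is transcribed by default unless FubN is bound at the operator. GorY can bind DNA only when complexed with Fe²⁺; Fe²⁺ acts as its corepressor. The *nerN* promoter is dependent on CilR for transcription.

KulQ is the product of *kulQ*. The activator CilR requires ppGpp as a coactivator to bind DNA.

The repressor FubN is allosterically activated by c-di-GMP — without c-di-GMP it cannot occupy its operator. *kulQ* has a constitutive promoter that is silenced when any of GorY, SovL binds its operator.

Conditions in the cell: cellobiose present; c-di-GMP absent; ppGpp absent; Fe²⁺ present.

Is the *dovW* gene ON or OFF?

ON

Fe²⁺ is present, so GorY is active.
Cellobiose is present, so SovL is active.
With repressor GorY bound, *kulQ* is not transcribed.
So KulQ is not produced.
Required activator KulQ is absent, so *nolE* is not transcribed.
So NolE is not produced.
ppGpp is absent, so CilR is inactive.
Required activator CilR is absent, so *nerN* is not transcribed.
So NerN is not produced.
Required activator NolE is absent, so *wexZ* is not transcribed.
So WexZ is not produced.
With no repressor bound, *dovW* is transcribed.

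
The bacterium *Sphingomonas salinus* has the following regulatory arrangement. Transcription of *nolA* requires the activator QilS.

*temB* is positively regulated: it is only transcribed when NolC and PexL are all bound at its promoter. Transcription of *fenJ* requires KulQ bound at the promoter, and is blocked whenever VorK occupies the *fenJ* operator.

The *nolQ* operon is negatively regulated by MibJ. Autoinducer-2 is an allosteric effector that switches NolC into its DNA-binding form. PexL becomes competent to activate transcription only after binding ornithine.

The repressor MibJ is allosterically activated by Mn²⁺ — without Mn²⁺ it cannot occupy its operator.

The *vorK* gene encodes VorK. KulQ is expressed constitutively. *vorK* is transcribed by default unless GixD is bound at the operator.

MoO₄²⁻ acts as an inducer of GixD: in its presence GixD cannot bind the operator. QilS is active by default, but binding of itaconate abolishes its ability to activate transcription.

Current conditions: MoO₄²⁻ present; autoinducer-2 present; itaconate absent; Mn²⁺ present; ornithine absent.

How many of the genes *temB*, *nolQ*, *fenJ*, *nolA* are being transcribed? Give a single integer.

1

Autoinducer-2 is present, so NolC is active.
Ornithine is absent, so PexL is inactive.
Required activator PexL is absent, so *temB* is not transcribed.
→ *temB* is OFF.
Mn²⁺ is present, so MibJ is active.
With repressor MibJ bound, *nolQ* is not transcribed.
→ *nolQ* is OFF.
MoO₄²⁻ is present, so GixD is inactive.
With no repressor bound, *vorK* is transcribed.
So VorK is produced and active.
KulQ is produced constitutively and is active.
With repressor VorK bound, *fenJ* is not transcribed.
→ *fenJ* is OFF.
Itaconate is absent, so QilS is active.
No repressor is bound and QilS is active, so *nolA* is transcribed.
→ *nolA* is ON.
1 of the 4 genes is transcribed.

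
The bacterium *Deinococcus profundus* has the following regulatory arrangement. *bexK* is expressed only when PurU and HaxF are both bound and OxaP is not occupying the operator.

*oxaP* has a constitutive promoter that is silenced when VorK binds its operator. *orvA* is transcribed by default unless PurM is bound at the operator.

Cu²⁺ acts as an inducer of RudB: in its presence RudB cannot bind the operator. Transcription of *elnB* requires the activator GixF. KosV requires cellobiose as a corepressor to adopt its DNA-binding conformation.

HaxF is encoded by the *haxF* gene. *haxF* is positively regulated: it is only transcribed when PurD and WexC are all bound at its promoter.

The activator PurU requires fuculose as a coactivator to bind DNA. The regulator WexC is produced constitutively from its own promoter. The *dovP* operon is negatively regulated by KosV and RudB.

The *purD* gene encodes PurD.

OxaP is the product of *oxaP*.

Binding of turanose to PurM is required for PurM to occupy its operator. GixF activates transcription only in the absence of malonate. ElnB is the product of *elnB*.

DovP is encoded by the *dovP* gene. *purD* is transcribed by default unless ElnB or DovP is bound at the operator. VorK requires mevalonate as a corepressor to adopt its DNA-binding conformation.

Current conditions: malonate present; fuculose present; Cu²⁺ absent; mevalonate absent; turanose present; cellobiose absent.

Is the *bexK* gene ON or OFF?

OFF

Mevalonate is absent, so VorK is inactive.
With no repressor bound, *oxaP* is transcribed.
So OxaP is produced and active.
Fuculose is present, so PurU is active.
Malonate is present, so GixF is inactive.
Required activator GixF is absent, so *elnB* is not transcribed.
So ElnB is not produced.
Cellobiose is absent, so KosV is inactive.
Cu²⁺ is absent, so RudB is active.
With repressor RudB bound, *dovP* is not transcribed.
So DovP is not produced.
With no repressor bound, *purD* is transcribed.
So PurD is produced and active.
WexC is produced constitutively and is active.
No repressor is bound and PurD and WexC are active, so *haxF* is transcribed.
So HaxF is produced and active.
With repressor OxaP bound, *bexK* is not transcribed.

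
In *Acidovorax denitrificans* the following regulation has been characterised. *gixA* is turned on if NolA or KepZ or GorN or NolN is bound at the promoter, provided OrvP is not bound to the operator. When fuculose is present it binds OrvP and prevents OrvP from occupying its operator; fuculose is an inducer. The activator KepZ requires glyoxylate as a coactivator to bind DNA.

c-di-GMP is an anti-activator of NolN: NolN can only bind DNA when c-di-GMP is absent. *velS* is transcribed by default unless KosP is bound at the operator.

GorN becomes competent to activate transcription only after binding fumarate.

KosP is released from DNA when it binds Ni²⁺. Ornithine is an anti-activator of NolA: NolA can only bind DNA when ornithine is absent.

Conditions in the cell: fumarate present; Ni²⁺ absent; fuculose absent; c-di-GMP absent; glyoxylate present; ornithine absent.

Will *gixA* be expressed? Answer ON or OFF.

Fuculose is absent, so OrvP is active.
Ornithine is absent, so NolA is active.
Glyoxylate is present, so KepZ is active.
Fumarate is present, so GorN is active.
c-di-GMP is absent, so NolN is active.
With repressor OrvP bound, *gixA* is not transcribed.

OFF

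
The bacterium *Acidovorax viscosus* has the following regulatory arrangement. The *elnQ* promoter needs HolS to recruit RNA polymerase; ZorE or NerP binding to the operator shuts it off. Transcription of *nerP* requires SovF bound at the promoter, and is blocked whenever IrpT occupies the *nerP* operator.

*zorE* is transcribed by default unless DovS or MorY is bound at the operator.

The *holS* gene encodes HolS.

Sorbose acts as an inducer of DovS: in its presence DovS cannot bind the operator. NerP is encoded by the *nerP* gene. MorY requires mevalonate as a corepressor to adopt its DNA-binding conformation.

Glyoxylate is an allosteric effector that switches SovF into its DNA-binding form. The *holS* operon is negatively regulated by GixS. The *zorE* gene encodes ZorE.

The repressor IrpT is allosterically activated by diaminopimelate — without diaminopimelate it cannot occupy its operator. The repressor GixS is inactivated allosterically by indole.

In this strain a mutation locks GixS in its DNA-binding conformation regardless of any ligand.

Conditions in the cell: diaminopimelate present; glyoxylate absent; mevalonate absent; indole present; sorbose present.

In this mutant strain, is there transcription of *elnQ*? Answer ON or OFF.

Sorbose is present, so DovS is inactive.
Mevalonate is absent, so MorY is inactive.
With no repressor bound, *zorE* is transcribed.
So ZorE is produced and active.
Glyoxylate is absent, so SovF is inactive.
Diaminopimelate is present, so IrpT is active.
With repressor IrpT bound, *nerP* is not transcribed.
So NerP is not produced.
GixS is constitutively active in this strain.
With repressor GixS bound, *holS* is not transcribed.
So HolS is not produced.
With repressor ZorE bound, *elnQ* is not transcribed.

OFF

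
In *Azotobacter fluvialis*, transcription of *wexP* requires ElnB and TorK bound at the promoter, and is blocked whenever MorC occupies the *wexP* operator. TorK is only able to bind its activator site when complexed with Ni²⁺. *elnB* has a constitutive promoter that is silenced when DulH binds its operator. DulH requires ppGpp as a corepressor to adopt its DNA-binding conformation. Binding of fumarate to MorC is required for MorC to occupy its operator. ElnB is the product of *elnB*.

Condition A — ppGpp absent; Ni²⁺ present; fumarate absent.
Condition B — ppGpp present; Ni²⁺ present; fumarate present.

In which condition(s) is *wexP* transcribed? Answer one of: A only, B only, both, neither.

A only

Condition A:
ppGpp is absent, so DulH is inactive.
With no repressor bound, *elnB* is transcribed.
So ElnB is produced and active.
Ni²⁺ is present, so TorK is active.
Fumarate is absent, so MorC is inactive.
No repressor is bound and ElnB and TorK are active, so *wexP* is transcribed.
→ *wexP* is ON in A.
Condition B:
ppGpp is present, so DulH is active.
With repressor DulH bound, *elnB* is not transcribed.
So ElnB is not produced.
Ni²⁺ is present, so TorK is active.
Fumarate is present, so MorC is active.
With repressor MorC bound, *wexP* is not transcribed.
→ *wexP* is OFF in B.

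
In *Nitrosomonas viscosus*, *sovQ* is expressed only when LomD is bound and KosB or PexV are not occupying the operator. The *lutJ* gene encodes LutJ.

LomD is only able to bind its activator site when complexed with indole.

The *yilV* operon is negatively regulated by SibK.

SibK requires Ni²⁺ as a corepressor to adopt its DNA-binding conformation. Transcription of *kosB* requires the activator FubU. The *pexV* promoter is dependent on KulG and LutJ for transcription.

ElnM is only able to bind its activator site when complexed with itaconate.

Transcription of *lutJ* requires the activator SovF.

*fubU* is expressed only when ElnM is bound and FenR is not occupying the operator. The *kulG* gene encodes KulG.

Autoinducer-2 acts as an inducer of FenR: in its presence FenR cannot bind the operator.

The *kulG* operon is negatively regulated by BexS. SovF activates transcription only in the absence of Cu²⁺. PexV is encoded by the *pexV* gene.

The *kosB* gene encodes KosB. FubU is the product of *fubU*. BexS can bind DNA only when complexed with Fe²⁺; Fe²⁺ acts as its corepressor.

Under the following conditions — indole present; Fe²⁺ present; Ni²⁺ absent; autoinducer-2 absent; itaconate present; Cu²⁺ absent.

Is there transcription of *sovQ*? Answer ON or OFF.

Autoinducer-2 is absent, so FenR is active.
Itaconate is present, so ElnM is active.
With repressor FenR bound, *fubU* is not transcribed.
So FubU is not produced.
Required activator FubU is absent, so *kosB* is not transcribed.
So KosB is not produced.
Indole is present, so LomD is active.
Fe²⁺ is present, so BexS is active.
With repressor BexS bound, *kulG* is not transcribed.
So KulG is not produced.
Cu²⁺ is absent, so SovF is active.
No repressor is bound and SovF is active, so *lutJ* is transcribed.
So LutJ is produced and active.
Required activator KulG is absent, so *pexV* is not transcribed.
So PexV is not produced.
No repressor is bound and LomD is active, so *sovQ* is transcribed.

ON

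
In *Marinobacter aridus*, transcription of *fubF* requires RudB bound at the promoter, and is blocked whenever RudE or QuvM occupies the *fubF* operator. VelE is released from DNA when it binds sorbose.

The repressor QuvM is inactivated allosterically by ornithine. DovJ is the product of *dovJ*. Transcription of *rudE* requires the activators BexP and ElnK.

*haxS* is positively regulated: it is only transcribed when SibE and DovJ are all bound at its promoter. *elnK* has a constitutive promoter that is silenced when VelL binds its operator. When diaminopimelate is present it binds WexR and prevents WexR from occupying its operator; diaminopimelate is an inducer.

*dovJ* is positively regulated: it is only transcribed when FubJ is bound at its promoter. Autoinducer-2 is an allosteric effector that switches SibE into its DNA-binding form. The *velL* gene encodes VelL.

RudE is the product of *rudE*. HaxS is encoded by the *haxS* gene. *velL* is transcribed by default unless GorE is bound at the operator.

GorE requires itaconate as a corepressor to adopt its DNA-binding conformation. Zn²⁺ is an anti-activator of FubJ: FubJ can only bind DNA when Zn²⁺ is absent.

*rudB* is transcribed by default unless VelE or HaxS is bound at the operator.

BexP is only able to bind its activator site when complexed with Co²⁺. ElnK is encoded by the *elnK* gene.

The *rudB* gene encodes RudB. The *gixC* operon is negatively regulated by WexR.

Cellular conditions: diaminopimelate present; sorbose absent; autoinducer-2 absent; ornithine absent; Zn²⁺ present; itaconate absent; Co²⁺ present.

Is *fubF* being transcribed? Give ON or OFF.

OFF

Co²⁺ is present, so BexP is active.
Itaconate is absent, so GorE is inactive.
With no repressor bound, *velL* is transcribed.
So VelL is produced and active.
With repressor VelL bound, *elnK* is not transcribed.
So ElnK is not produced.
Required activator ElnK is absent, so *rudE* is not transcribed.
So RudE is not produced.
Ornithine is absent, so QuvM is active.
Sorbose is absent, so VelE is active.
Autoinducer-2 is absent, so SibE is inactive.
Zn²⁺ is present, so FubJ is inactive.
Required activator FubJ is absent, so *dovJ* is not transcribed.
So DovJ is not produced.
Required activator SibE is absent, so *haxS* is not transcribed.
So HaxS is not produced.
With repressor VelE bound, *rudB* is not transcribed.
So RudB is not produced.
With repressor QuvM bound, *fubF* is not transcribed.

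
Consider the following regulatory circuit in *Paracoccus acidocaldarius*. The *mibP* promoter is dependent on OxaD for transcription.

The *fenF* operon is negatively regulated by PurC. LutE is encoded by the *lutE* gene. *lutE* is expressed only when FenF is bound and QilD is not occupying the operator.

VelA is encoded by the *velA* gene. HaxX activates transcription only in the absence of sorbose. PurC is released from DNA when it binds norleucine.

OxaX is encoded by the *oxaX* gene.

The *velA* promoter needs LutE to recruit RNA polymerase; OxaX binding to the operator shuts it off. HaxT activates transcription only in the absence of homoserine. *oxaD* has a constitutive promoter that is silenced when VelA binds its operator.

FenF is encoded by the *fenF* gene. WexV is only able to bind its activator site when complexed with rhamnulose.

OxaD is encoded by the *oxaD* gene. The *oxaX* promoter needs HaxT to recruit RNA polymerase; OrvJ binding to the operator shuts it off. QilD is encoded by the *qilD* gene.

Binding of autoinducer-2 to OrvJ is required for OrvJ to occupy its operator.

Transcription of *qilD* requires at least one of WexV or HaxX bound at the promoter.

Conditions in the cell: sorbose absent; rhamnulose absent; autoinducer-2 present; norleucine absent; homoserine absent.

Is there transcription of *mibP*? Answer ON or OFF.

Rhamnulose is absent, so WexV is inactive.
Sorbose is absent, so HaxX is active.
Activator HaxX is present, so *qilD* is transcribed.
So QilD is produced and active.
Norleucine is absent, so PurC is active.
With repressor PurC bound, *fenF* is not transcribed.
So FenF is not produced.
With repressor QilD bound, *lutE* is not transcribed.
So LutE is not produced.
Autoinducer-2 is present, so OrvJ is active.
Homoserine is absent, so HaxT is active.
With repressor OrvJ bound, *oxaX* is not transcribed.
So OxaX is not produced.
Required activator LutE is absent, so *velA* is not transcribed.
So VelA is not produced.
With no repressor bound, *oxaD* is transcribed.
So OxaD is produced and active.
No repressor is bound and OxaD is active, so *mibP* is transcribed.

ON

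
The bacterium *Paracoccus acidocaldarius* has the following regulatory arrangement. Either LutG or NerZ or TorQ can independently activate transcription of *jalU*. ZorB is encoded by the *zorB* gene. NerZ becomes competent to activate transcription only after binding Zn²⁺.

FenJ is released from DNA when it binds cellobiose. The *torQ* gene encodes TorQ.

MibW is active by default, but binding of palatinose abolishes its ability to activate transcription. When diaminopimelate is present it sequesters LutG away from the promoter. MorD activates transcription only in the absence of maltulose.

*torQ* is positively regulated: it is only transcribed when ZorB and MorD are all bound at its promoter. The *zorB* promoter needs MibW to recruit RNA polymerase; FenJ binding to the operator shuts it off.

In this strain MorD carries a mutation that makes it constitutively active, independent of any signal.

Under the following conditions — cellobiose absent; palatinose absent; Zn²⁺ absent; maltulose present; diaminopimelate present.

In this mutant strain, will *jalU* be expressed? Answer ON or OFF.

Diaminopimelate is present, so LutG is inactive.
Zn²⁺ is absent, so NerZ is inactive.
Palatinose is absent, so MibW is active.
Cellobiose is absent, so FenJ is active.
With repressor FenJ bound, *zorB* is not transcribed.
So ZorB is not produced.
MorD is constitutively active in this strain.
Required activator ZorB is absent, so *torQ* is not transcribed.
So TorQ is not produced.
No activator is available at the *jalU* promoter, so *jalU* is not transcribed.

OFF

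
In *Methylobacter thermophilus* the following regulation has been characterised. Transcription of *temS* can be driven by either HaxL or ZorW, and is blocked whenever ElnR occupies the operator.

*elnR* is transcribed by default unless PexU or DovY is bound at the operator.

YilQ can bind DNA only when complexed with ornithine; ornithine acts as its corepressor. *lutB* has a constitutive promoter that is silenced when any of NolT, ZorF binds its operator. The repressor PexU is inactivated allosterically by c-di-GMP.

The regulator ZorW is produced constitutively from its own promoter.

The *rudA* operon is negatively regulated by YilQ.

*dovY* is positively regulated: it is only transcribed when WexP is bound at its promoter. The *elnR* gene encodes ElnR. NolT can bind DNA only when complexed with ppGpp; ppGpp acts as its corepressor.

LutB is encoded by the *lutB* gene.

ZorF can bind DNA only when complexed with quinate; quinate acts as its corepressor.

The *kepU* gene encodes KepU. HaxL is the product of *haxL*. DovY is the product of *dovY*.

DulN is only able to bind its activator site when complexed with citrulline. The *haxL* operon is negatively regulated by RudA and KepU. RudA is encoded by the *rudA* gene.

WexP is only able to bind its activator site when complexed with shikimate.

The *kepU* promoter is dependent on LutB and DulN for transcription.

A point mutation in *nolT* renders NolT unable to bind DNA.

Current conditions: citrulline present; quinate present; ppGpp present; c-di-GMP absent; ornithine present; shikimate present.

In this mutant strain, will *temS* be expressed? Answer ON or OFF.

ON

Ornithine is present, so YilQ is active.
With repressor YilQ bound, *rudA* is not transcribed.
So RudA is not produced.
NolT is non-functional in this strain, so it has no effect.
Quinate is present, so ZorF is active.
With repressor ZorF bound, *lutB* is not transcribed.
So LutB is not produced.
Citrulline is present, so DulN is active.
Required activator LutB is absent, so *kepU* is not transcribed.
So KepU is not produced.
With no repressor bound, *haxL* is transcribed.
So HaxL is produced and active.
c-di-GMP is absent, so PexU is active.
Shikimate is present, so WexP is active.
No repressor is bound and WexP is active, so *dovY* is transcribed.
So DovY is produced and active.
With repressor PexU bound, *elnR* is not transcribed.
So ElnR is not produced.
ZorW is produced constitutively and is active.
Activator HaxL is present, so *temS* is transcribed.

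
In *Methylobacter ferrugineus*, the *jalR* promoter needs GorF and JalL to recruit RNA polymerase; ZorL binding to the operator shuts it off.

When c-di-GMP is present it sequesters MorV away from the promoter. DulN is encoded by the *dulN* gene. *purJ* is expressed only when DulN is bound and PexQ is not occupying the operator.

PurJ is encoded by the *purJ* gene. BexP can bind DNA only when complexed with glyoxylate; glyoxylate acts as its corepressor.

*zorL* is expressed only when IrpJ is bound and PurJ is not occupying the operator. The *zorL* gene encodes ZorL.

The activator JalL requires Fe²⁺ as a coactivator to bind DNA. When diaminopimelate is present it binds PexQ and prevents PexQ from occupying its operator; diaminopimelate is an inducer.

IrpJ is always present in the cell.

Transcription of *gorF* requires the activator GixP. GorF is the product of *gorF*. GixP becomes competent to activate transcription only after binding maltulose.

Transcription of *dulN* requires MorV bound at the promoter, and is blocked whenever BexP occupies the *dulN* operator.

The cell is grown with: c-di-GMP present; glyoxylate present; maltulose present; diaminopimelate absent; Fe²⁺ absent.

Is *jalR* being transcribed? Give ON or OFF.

Maltulose is present, so GixP is active.
No repressor is bound and GixP is active, so *gorF* is transcribed.
So GorF is produced and active.
IrpJ is produced constitutively and is active.
c-di-GMP is present, so MorV is inactive.
Glyoxylate is present, so BexP is active.
With repressor BexP bound, *dulN* is not transcribed.
So DulN is not produced.
Diaminopimelate is absent, so PexQ is active.
With repressor PexQ bound, *purJ* is not transcribed.
So PurJ is not produced.
No repressor is bound and IrpJ is active, so *zorL* is transcribed.
So ZorL is produced and active.
Fe²⁺ is absent, so JalL is inactive.
With repressor ZorL bound, *jalR* is not transcribed.

OFF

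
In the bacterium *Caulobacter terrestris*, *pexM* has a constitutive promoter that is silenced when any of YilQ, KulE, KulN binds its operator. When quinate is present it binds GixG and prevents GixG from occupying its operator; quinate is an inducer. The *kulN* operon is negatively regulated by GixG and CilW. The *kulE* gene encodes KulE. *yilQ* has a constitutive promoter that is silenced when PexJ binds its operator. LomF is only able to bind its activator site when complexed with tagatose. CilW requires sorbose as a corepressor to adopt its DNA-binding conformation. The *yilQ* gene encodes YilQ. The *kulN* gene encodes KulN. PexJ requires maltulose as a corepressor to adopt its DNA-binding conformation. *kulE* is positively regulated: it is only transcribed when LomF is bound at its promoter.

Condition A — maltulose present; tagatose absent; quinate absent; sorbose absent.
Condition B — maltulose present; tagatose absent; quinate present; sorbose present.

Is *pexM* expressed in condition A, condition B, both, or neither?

both

Condition A:
Maltulose is present, so PexJ is active.
With repressor PexJ bound, *yilQ* is not transcribed.
So YilQ is not produced.
Tagatose is absent, so LomF is inactive.
Required activator LomF is absent, so *kulE* is not transcribed.
So KulE is not produced.
Quinate is absent, so GixG is active.
Sorbose is absent, so CilW is inactive.
With repressor GixG bound, *kulN* is not transcribed.
So KulN is not produced.
With no repressor bound, *pexM* is transcribed.
→ *pexM* is ON in A.
Condition B:
Maltulose is present, so PexJ is active.
With repressor PexJ bound, *yilQ* is not transcribed.
So YilQ is not produced.
Tagatose is absent, so LomF is inactive.
Required activator LomF is absent, so *kulE* is not transcribed.
So KulE is not produced.
Quinate is present, so GixG is inactive.
Sorbose is present, so CilW is active.
With repressor CilW bound, *kulN* is not transcribed.
So KulN is not produced.
With no repressor bound, *pexM* is transcribed.
→ *pexM* is ON in B.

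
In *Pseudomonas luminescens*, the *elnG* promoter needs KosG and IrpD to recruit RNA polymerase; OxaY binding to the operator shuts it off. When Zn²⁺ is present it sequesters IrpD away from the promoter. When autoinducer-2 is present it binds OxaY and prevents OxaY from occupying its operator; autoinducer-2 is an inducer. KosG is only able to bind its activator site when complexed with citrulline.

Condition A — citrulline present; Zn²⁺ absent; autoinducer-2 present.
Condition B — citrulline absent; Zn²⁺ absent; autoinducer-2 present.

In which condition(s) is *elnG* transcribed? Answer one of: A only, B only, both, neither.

A only

Condition A:
Citrulline is present, so KosG is active.
Zn²⁺ is absent, so IrpD is active.
Autoinducer-2 is present, so OxaY is inactive.
No repressor is bound and KosG and IrpD are active, so *elnG* is transcribed.
→ *elnG* is ON in A.
Condition B:
Citrulline is absent, so KosG is inactive.
Zn²⁺ is absent, so IrpD is active.
Autoinducer-2 is present, so OxaY is inactive.
Required activator KosG is absent, so *elnG* is not transcribed.
→ *elnG* is OFF in B.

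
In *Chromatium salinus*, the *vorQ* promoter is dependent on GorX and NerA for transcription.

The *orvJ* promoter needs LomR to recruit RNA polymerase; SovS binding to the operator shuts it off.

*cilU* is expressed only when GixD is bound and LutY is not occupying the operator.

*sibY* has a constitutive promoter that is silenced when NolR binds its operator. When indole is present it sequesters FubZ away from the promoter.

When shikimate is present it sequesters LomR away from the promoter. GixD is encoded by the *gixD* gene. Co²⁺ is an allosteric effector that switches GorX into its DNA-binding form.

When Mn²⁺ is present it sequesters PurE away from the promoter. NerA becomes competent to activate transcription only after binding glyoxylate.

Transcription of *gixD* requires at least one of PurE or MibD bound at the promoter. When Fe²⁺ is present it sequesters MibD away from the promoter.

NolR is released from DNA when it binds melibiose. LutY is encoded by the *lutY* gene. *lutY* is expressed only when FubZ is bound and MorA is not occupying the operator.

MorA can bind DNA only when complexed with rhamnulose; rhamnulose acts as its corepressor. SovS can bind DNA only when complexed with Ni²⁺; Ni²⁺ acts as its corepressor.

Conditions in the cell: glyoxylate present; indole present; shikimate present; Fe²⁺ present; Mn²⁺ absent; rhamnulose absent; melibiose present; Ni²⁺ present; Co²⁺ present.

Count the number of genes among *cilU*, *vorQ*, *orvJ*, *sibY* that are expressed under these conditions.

3

Rhamnulose is absent, so MorA is inactive.
Indole is present, so FubZ is inactive.
Required activator FubZ is absent, so *lutY* is not transcribed.
So LutY is not produced.
Mn²⁺ is absent, so PurE is active.
Fe²⁺ is present, so MibD is inactive.
Activator PurE is present, so *gixD* is transcribed.
So GixD is produced and active.
No repressor is bound and GixD is active, so *cilU* is transcribed.
→ *cilU* is ON.
Co²⁺ is present, so GorX is active.
Glyoxylate is present, so NerA is active.
No repressor is bound and GorX and NerA are active, so *vorQ* is transcribed.
→ *vorQ* is ON.
Ni²⁺ is present, so SovS is active.
Shikimate is present, so LomR is inactive.
With repressor SovS bound, *orvJ* is not transcribed.
→ *orvJ* is OFF.
Melibiose is present, so NolR is inactive.
With no repressor bound, *sibY* is transcribed.
→ *sibY* is ON.
3 of the 4 genes are transcribed.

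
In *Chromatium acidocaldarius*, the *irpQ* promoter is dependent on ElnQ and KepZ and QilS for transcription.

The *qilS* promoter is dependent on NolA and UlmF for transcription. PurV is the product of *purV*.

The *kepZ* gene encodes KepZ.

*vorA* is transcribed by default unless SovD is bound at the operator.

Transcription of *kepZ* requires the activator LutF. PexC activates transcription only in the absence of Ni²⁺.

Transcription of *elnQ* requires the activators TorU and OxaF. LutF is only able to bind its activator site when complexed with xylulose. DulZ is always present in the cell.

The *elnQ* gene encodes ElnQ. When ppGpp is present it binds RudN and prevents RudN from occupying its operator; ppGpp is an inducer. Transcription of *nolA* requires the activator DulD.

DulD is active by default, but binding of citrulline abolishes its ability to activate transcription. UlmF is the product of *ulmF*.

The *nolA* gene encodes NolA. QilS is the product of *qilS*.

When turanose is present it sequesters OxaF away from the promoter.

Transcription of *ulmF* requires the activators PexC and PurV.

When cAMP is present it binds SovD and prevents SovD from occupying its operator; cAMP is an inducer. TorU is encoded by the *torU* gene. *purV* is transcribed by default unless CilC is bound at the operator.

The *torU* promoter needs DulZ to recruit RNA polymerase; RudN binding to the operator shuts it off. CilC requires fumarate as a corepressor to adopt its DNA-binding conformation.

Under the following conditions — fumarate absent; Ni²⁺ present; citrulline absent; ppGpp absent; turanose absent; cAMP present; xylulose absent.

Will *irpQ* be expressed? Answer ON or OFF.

ppGpp is absent, so RudN is active.
DulZ is produced constitutively and is active.
With repressor RudN bound, *torU* is not transcribed.
So TorU is not produced.
Turanose is absent, so OxaF is active.
Required activator TorU is absent, so *elnQ* is not transcribed.
So ElnQ is not produced.
Xylulose is absent, so LutF is inactive.
Required activator LutF is absent, so *kepZ* is not transcribed.
So KepZ is not produced.
Citrulline is absent, so DulD is active.
No repressor is bound and DulD is active, so *nolA* is transcribed.
So NolA is produced and active.
Ni²⁺ is present, so PexC is inactive.
Fumarate is absent, so CilC is inactive.
With no repressor bound, *purV* is transcribed.
So PurV is produced and active.
Required activator PexC is absent, so *ulmF* is not transcribed.
So UlmF is not produced.
Required activator UlmF is absent, so *qilS* is not transcribed.
So QilS is not produced.
Required activator ElnQ is absent, so *irpQ* is not transcribed.

OFF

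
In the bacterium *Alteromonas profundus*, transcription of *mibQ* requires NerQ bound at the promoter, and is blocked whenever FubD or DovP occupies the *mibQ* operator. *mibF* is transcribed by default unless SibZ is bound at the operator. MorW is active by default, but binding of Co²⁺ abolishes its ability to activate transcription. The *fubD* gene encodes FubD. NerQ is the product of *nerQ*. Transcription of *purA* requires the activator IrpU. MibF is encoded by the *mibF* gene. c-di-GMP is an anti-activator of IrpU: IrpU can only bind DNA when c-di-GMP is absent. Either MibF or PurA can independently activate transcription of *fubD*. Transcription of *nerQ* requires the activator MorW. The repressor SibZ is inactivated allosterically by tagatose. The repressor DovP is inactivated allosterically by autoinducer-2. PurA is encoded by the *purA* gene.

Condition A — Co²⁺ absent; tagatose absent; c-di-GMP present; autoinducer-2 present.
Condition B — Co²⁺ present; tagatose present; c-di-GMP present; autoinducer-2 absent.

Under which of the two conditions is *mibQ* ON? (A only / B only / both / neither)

Condition A:
Co²⁺ is absent, so MorW is active.
No repressor is bound and MorW is active, so *nerQ* is transcribed.
So NerQ is produced and active.
Tagatose is absent, so SibZ is active.
With repressor SibZ bound, *mibF* is not transcribed.
So MibF is not produced.
c-di-GMP is present, so IrpU is inactive.
Required activator IrpU is absent, so *purA* is not transcribed.
So PurA is not produced.
No activator is available at the *fubD* promoter, so *fubD* is not transcribed.
So FubD is not produced.
Autoinducer-2 is present, so DovP is inactive.
No repressor is bound and NerQ is active, so *mibQ* is transcribed.
→ *mibQ* is ON in A.
Condition B:
Co²⁺ is present, so MorW is inactive.
Required activator MorW is absent, so *nerQ* is not transcribed.
So NerQ is not produced.
Tagatose is present, so SibZ is inactive.
With no repressor bound, *mibF* is transcribed.
So MibF is produced and active.
c-di-GMP is present, so IrpU is inactive.
Required activator IrpU is absent, so *purA* is not transcribed.
So PurA is not produced.
Activator MibF is present, so *fubD* is transcribed.
So FubD is produced and active.
Autoinducer-2 is absent, so DovP is active.
With repressor FubD bound, *mibQ* is not transcribed.
→ *mibQ* is OFF in B.

A only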